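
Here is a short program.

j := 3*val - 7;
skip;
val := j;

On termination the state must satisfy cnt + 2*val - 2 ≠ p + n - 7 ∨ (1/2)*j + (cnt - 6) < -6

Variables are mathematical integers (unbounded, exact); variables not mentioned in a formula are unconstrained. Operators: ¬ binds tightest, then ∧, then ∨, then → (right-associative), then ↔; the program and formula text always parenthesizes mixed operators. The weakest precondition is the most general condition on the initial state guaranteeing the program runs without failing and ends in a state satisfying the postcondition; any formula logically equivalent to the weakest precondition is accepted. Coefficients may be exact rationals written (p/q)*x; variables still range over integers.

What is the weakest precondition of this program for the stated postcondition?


Working backward. After the program, the postcondition cnt + 2*val - 2 ≠ p + n - 7 ∨ (1/2)*j + (cnt - 6) < -6 must hold; in canonical form it is cnt + 2*val ≠ n + p - 5 ∨ cnt + (1/2)*j < 0.
Before val := j: cnt + 2*j ≠ n + p - 5 ∨ cnt + (1/2)*j < 0
Before skip: cnt + 2*j ≠ n + p - 5 ∨ cnt + (1/2)*j < 0
Before j := 3*val - 7: cnt + 6*val ≠ n + p + 9 ∨ cnt + (3/2)*val < 7/2
Answer: WP = cnt + 6*val ≠ n + p + 9 ∨ cnt + (3/2)*val < 7/2


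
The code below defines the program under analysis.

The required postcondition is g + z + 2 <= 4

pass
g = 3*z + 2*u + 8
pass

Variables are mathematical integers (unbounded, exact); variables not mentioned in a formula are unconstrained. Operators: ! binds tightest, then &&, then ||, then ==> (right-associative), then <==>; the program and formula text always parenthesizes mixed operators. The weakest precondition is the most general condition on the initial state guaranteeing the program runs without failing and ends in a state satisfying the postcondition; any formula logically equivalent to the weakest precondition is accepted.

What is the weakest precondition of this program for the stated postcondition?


Working backward. After the program, the postcondition g + z + 2 <= 4 must hold; in canonical form it is g + z <= 2.
Before skip: g + z <= 2
Before g := 3*z + 2*u + 8: 2*u + 4*z <= -6
Before skip: 2*u + 4*z <= -6
Answer: WP = 2*u + 4*z <= -6


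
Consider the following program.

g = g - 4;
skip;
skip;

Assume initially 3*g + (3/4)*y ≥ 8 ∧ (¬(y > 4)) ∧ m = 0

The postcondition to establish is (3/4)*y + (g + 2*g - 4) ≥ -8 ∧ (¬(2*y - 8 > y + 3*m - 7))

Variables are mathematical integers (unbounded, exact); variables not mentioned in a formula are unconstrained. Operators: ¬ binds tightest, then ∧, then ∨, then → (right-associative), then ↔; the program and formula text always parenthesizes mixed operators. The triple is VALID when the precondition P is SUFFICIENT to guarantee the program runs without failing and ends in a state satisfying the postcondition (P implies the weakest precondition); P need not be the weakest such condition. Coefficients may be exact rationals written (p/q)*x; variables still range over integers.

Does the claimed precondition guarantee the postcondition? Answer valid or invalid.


Working backward. After the program, the postcondition (3/4)*y + (g + 2*g - 4) ≥ -8 ∧ (¬(2*y - 8 > y + 3*m - 7)) must hold; in canonical form it is 3*g + (3/4)*y ≥ -4 ∧ (¬(y > 3*m + 1)).
Before skip: 3*g + (3/4)*y ≥ -4 ∧ (¬(y > 3*m + 1))
Before skip: 3*g + (3/4)*y ≥ -4 ∧ (¬(y > 3*m + 1))
Before g := g - 4: 3*g + (3/4)*y ≥ 8 ∧ (¬(y > 3*m + 1))
The weakest precondition is 3*g + (3/4)*y ≥ 8 ∧ (¬(y > 3*m + 1)).
Check whether 3*g + (3/4)*y ≥ 8 ∧ (¬(y > 4)) ∧ m = 0 implies it.
Countermodel: at the initial state g = 2, m = 0, y = 3, the precondition holds but the weakest precondition fails.
Answer: invalid


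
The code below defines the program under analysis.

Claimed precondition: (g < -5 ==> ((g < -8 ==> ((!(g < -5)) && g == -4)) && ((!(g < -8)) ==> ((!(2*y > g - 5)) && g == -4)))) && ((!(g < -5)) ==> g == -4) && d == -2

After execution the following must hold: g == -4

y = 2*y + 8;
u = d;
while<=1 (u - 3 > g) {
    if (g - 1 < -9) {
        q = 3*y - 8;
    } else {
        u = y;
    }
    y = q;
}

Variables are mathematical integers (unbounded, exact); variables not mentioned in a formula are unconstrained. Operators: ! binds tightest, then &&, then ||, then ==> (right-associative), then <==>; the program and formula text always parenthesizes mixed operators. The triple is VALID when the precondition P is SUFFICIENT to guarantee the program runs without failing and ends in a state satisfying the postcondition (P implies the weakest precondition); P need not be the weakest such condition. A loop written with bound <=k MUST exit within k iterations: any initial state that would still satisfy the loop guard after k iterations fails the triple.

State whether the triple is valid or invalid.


Working backward. After the program, g == -4 must hold.
Before the loop (bound <=1), unroll the exhaustion recursion (WP_0 = exit-now case; WP_j = one more guarded iteration, up to j = 1):
  WP_0: (!(u > g + 3)) && g == -4
  WP_1: (u > g + 3 ==> ((g < -8 ==> ((!(u > g + 3)) && g == -4)) && ((!(g < -8)) ==> ((!(y > g + 3)) && g == -4)))) && ((!(u > g + 3)) ==> g == -4)
So before the loop: (u > g + 3 ==> ((g < -8 ==> ((!(u > g + 3)) && g == -4)) && ((!(g < -8)) ==> ((!(y > g + 3)) && g == -4)))) && ((!(u > g + 3)) ==> g == -4)
Before u := d: (d > g + 3 ==> ((g < -8 ==> ((!(d > g + 3)) && g == -4)) && ((!(g < -8)) ==> ((!(y > g + 3)) && g == -4)))) && ((!(d > g + 3)) ==> g == -4)
Before y := 2*y + 8: (d > g + 3 ==> ((g < -8 ==> ((!(d > g + 3)) && g == -4)) && ((!(g < -8)) ==> ((!(2*y > g - 5)) && g == -4)))) && ((!(d > g + 3)) ==> g == -4)
The weakest precondition is (d > g + 3 ==> ((g < -8 ==> ((!(d > g + 3)) && g == -4)) && ((!(g < -8)) ==> ((!(2*y > g - 5)) && g == -4)))) && ((!(d > g + 3)) ==> g == -4).
Check whether (g < -5 ==> ((g < -8 ==> ((!(g < -5)) && g == -4)) && ((!(g < -8)) ==> ((!(2*y > g - 5)) && g == -4)))) && ((!(g < -5)) ==> g == -4) && d == -2 implies it.
Every state satisfying the precondition satisfies the weakest precondition: the implication holds.
Answer: valid


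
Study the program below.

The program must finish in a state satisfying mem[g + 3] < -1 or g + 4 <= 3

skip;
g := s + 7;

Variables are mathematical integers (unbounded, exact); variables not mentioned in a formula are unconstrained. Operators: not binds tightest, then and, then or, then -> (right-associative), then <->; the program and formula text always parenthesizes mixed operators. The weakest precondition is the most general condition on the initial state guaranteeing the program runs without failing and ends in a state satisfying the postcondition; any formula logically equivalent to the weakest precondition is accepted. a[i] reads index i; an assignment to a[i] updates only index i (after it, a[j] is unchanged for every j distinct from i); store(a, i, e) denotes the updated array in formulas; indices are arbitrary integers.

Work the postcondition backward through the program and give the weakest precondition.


Working backward. After the program, the postcondition mem[g + 3] < -1 or g + 4 <= 3 must hold; in canonical form it is mem[g + 3] < -1 or g <= -1.
Before g := s + 7: mem[s + 10] < -1 or s <= -8
Before skip: mem[s + 10] < -1 or s <= -8
Answer: WP = mem[s + 10] < -1 or s <= -8


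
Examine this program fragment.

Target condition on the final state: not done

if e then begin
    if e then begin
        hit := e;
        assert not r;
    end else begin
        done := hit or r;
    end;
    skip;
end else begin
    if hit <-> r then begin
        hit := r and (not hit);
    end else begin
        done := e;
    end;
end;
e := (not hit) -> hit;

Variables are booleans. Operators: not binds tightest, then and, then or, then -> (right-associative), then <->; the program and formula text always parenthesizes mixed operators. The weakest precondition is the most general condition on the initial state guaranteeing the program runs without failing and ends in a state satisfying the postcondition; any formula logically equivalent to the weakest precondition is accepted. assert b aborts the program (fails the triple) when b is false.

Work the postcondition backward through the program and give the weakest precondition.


Working backward. After the program, not done must hold.
Before e := (not hit) -> hit: not done
Then branch requires (e -> ((not r) and (not done))) and ((not e) -> (not (hit or r))); else branch requires ((hit <-> r) -> (not done)) and ((not (hit <-> r)) -> (not e)).
Before the if: (e -> ((e -> ((not r) and (not done))) and ((not e) -> (not (hit or r))))) and ((not e) -> (((hit <-> r) -> (not done)) and ((not (hit <-> r)) -> (not e))))
Answer: WP = (e -> ((e -> ((not r) and (not done))) and ((not e) -> (not (hit or r))))) and ((not e) -> (((hit <-> r) -> (not done)) and ((not (hit <-> r)) -> (not e))))


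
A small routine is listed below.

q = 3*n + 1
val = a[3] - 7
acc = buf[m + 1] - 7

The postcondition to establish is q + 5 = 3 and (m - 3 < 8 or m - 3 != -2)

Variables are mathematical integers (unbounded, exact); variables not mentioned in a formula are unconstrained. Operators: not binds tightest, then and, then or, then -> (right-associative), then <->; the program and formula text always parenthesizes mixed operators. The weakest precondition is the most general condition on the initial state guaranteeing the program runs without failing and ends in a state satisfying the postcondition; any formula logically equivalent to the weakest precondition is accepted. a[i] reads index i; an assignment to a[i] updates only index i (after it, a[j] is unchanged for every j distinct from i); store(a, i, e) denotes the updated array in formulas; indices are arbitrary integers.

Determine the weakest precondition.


Working backward. After the program, the postcondition q + 5 = 3 and (m - 3 < 8 or m - 3 != -2) must hold; in canonical form it is q = -2 and (m < 11 or m != 1).
Before acc := buf[m + 1] - 7: q = -2 and (m < 11 or m != 1)
Before val := a[3] - 7: q = -2 and (m < 11 or m != 1)
Before q := 3*n + 1: 3*n = -3 and (m < 11 or m != 1)
Answer: WP = 3*n = -3 and (m < 11 or m != 1)


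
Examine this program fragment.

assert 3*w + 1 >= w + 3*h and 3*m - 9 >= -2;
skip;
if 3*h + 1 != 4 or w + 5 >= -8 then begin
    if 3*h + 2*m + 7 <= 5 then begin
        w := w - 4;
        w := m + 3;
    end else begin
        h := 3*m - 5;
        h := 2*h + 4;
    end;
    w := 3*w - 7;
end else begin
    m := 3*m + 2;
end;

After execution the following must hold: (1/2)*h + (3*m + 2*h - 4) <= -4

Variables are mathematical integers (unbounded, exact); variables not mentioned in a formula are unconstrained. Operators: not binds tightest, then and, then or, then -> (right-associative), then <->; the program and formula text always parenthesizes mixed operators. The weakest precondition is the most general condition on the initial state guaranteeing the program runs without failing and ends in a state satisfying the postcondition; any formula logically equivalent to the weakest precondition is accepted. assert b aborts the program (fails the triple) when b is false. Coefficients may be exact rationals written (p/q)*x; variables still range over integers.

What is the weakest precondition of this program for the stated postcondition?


Working backward. After the program, the postcondition (1/2)*h + (3*m + 2*h - 4) <= -4 must hold; in canonical form it is (5/2)*h + 3*m <= 0.
Then branch requires (3*h + 2*m <= -2 -> (5/2)*h + 3*m <= 0) and ((not (3*h + 2*m <= -2)) -> 18*m <= 15); else branch requires (5/2)*h + 9*m <= -6.
Before the if: ((3*h != 3 or w >= -13) -> ((3*h + 2*m <= -2 -> (5/2)*h + 3*m <= 0) and ((not (3*h + 2*m <= -2)) -> 18*m <= 15))) and ((not (3*h != 3 or w >= -13)) -> (5/2)*h + 9*m <= -6)
Before skip: ((3*h != 3 or w >= -13) -> ((3*h + 2*m <= -2 -> (5/2)*h + 3*m <= 0) and ((not (3*h + 2*m <= -2)) -> 18*m <= 15))) and ((not (3*h != 3 or w >= -13)) -> (5/2)*h + 9*m <= -6)
Before assert 3*w + 1 >= w + 3*h and 3*m - 9 >= -2: 2*w >= 3*h - 1 and 3*m >= 7 and ((3*h != 3 or w >= -13) -> ((3*h + 2*m <= -2 -> (5/2)*h + 3*m <= 0) and ((not (3*h + 2*m <= -2)) -> 18*m <= 15))) and ((not (3*h != 3 or w >= -13)) -> (5/2)*h + 9*m <= -6)
Answer: WP = 2*w >= 3*h - 1 and 3*m >= 7 and ((3*h != 3 or w >= -13) -> ((3*h + 2*m <= -2 -> (5/2)*h + 3*m <= 0) and ((not (3*h + 2*m <= -2)) -> 18*m <= 15))) and ((not (3*h != 3 or w >= -13)) -> (5/2)*h + 9*m <= -6)


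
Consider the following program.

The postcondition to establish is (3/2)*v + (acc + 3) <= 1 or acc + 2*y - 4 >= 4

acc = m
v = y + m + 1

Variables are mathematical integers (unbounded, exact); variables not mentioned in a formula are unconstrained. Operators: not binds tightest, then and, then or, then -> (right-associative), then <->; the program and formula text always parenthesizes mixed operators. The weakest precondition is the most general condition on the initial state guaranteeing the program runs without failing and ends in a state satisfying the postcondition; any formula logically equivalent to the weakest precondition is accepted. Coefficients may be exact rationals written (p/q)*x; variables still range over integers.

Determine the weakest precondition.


Working backward. After the program, the postcondition (3/2)*v + (acc + 3) <= 1 or acc + 2*y - 4 >= 4 must hold; in canonical form it is acc + (3/2)*v <= -2 or acc + 2*y >= 8.
Before v := y + m + 1: acc + (3/2)*m + (3/2)*y <= -7/2 or acc + 2*y >= 8
Before acc := m: (5/2)*m + (3/2)*y <= -7/2 or m + 2*y >= 8
Answer: WP = (5/2)*m + (3/2)*y <= -7/2 or m + 2*y >= 8


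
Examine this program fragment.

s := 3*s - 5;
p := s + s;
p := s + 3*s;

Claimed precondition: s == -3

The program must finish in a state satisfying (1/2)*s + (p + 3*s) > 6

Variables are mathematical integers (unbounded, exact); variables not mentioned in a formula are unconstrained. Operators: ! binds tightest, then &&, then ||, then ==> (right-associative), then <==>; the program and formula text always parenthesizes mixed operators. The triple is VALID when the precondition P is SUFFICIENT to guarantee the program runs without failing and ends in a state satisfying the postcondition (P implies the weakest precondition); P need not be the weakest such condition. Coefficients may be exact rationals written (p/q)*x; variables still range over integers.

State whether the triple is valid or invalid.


Working backward. After the program, the postcondition (1/2)*s + (p + 3*s) > 6 must hold; in canonical form it is p + (7/2)*s > 6.
Before p := s + 3*s: (15/2)*s > 6
Before p := s + s: (15/2)*s > 6
Before s := 3*s - 5: (45/2)*s > 87/2
The weakest precondition is (45/2)*s > 87/2.
Check whether s == -3 implies it.
Countermodel: at the initial state s = -3, the precondition holds but the weakest precondition fails.
Answer: invalid


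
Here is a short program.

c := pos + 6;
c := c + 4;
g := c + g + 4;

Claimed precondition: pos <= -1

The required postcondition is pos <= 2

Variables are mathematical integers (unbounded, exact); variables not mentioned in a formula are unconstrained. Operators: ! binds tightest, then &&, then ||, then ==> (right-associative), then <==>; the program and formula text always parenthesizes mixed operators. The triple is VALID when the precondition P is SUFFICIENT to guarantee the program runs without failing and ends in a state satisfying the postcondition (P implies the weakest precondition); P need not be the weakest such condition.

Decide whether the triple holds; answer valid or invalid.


Working backward. After the program, pos <= 2 must hold.
Before g := c + g + 4: pos <= 2
Before c := c + 4: pos <= 2
Before c := pos + 6: pos <= 2
The weakest precondition is pos <= 2.
Check whether pos <= -1 implies it.
Every state satisfying the precondition satisfies the weakest precondition: the implication holds.
Answer: valid


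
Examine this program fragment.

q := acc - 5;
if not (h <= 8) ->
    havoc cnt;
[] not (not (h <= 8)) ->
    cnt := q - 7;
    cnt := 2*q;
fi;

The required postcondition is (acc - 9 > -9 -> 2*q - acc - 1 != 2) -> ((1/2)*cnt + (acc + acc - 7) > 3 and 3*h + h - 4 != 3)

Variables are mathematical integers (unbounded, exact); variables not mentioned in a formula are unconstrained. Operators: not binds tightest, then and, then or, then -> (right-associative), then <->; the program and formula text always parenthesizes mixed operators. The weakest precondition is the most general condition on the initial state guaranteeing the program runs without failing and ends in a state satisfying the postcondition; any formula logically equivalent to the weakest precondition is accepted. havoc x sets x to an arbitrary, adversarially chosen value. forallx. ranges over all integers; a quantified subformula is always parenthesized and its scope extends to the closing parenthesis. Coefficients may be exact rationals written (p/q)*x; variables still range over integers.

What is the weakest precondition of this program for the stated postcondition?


Working backward. After the program, the postcondition (acc - 9 > -9 -> 2*q - acc - 1 != 2) -> ((1/2)*cnt + (acc + acc - 7) > 3 and 3*h + h - 4 != 3) must hold; in canonical form it is (acc > 0 -> 2*q != acc + 3) -> (2*acc + (1/2)*cnt > 10 and 4*h != 7).
Then branch requires forall cnt_1. ((acc > 0 -> 2*q != acc + 3) -> (2*acc + (1/2)*cnt_1 > 10 and 4*h != 7)); else branch requires (acc > 0 -> 2*q != acc + 3) -> (2*acc + q > 10 and 4*h != 7).
Before the if: ((not (h <= 8)) -> (forall cnt_1. ((acc > 0 -> 2*q != acc + 3) -> (2*acc + (1/2)*cnt_1 > 10 and 4*h != 7)))) and (h <= 8 -> ((acc > 0 -> 2*q != acc + 3) -> (2*acc + q > 10 and 4*h != 7)))
Before q := acc - 5: ((not (h <= 8)) -> (forall cnt_1. ((acc > 0 -> acc != 13) -> (2*acc + (1/2)*cnt_1 > 10 and 4*h != 7)))) and (h <= 8 -> ((acc > 0 -> acc != 13) -> (3*acc > 15 and 4*h != 7)))
Answer: WP = ((not (h <= 8)) -> (forall cnt_1. ((acc > 0 -> acc != 13) -> (2*acc + (1/2)*cnt_1 > 10 and 4*h != 7)))) and (h <= 8 -> ((acc > 0 -> acc != 13) -> (3*acc > 15 and 4*h != 7)))


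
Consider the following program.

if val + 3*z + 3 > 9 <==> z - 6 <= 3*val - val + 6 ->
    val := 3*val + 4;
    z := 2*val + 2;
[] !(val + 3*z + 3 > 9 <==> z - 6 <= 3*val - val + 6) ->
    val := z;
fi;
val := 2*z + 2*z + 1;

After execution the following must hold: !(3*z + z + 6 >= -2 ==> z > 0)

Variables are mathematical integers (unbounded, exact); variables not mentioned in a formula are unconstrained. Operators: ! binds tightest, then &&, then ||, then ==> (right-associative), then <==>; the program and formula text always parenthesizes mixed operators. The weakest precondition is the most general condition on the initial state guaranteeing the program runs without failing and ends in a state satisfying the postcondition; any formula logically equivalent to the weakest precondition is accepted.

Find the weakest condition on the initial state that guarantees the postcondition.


Working backward. After the program, the postcondition !(3*z + z + 6 >= -2 ==> z > 0) must hold; in canonical form it is !(4*z >= -8 ==> z > 0).
Before val := 2*z + 2*z + 1: !(4*z >= -8 ==> z > 0)
Then branch requires !(24*val >= -48 ==> 6*val > -10); else branch requires !(4*z >= -8 ==> z > 0).
Before the if: ((val + 3*z > 6 <==> z <= 2*val + 12) ==> (!(24*val >= -48 ==> 6*val > -10))) && ((!(val + 3*z > 6 <==> z <= 2*val + 12)) ==> (!(4*z >= -8 ==> z > 0)))
Answer: WP = ((val + 3*z > 6 <==> z <= 2*val + 12) ==> (!(24*val >= -48 ==> 6*val > -10))) && ((!(val + 3*z > 6 <==> z <= 2*val + 12)) ==> (!(4*z >= -8 ==> z > 0)))


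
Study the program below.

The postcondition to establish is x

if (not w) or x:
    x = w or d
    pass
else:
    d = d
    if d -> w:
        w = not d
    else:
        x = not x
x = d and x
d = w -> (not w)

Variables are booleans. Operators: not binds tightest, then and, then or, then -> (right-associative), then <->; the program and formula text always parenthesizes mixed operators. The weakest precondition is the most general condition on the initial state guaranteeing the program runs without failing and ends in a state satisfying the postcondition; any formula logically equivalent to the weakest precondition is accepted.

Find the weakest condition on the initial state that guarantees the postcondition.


Working backward. After the program, x must hold.
Before d := w -> (not w): x
Before x := d and x: d and x
Then branch requires d and (w or d); else branch requires ((d -> w) -> (d and x)) and ((not (d -> w)) -> (d and (not x))).
Before the if: (((not w) or x) -> (d and (w or d))) and ((not ((not w) or x)) -> (((d -> w) -> (d and x)) and ((not (d -> w)) -> (d and (not x)))))
Answer: WP = (((not w) or x) -> (d and (w or d))) and ((not ((not w) or x)) -> (((d -> w) -> (d and x)) and ((not (d -> w)) -> (d and (not x)))))


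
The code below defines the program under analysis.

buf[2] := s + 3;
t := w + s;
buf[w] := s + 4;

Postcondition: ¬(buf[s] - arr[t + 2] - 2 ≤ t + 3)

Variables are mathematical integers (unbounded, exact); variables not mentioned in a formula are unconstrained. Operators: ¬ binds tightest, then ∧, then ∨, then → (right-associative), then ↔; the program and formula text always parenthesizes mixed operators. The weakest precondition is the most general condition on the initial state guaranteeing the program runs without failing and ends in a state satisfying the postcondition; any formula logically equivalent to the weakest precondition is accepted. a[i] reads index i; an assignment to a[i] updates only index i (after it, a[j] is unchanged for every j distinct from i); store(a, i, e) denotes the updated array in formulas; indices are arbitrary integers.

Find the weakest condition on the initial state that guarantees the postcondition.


Working backward. After the program, the postcondition ¬(buf[s] - arr[t + 2] - 2 ≤ t + 3) must hold; in canonical form it is ¬(buf[s] ≤ arr[t + 2] + t + 5).
Before buf[w] := s + 4: ¬(store(buf, w, s + 4)[s] ≤ arr[t + 2] + t + 5)
Before t := w + s: ¬(store(buf, w, s + 4)[s] ≤ arr[s + w + 2] + s + w + 5)
Before buf[2] := s + 3: ¬(store(store(buf, 2, s + 3), w, s + 4)[s] ≤ arr[s + w + 2] + s + w + 5)
Answer: WP = ¬(store(store(buf, 2, s + 3), w, s + 4)[s] ≤ arr[s + w + 2] + s + w + 5)


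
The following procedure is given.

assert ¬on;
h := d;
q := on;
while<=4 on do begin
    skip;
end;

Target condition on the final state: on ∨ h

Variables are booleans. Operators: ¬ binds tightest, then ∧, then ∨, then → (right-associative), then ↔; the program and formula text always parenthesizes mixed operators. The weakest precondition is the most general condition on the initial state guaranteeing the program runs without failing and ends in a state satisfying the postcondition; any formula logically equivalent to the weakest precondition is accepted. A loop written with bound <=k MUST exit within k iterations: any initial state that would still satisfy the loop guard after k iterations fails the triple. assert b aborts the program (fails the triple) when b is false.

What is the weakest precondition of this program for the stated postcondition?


Working backward. After the program, on ∨ h must hold.
Before the loop (bound <=4), unroll the exhaustion recursion (WP_0 = exit-now case; WP_j = one more guarded iteration, up to j = 4):
  WP_0: (¬on) ∧ (on ∨ h)
  WP_1: (on → ((¬on) ∧ (on ∨ h))) ∧ ((¬on) → (on ∨ h))
  WP_2: (on → ((on → ((¬on) ∧ (on ∨ h))) ∧ ((¬on) → (on ∨ h)))) ∧ ((¬on) → (on ∨ h))
  WP_3: (on → ((on → ((on → ((¬on) ∧ (on ∨ h))) ∧ ((¬on) → (on ∨ h)))) ∧ ((¬on) → (on ∨ h)))) ∧ ((¬on) → (on ∨ h))
  WP_4: (on → ((on → ((on → ((on → ((¬on) ∧ (on ∨ h))) ∧ ((¬on) → (on ∨ h)))) ∧ ((¬on) → (on ∨ h)))) ∧ ((¬on) → (on ∨ h)))) ∧ ((¬on) → (on ∨ h))
So before the loop: (on → ((on → ((on → ((on → ((¬on) ∧ (on ∨ h))) ∧ ((¬on) → (on ∨ h)))) ∧ ((¬on) → (on ∨ h)))) ∧ ((¬on) → (on ∨ h)))) ∧ ((¬on) → (on ∨ h))
Before q := on: (on → ((on → ((on → ((on → ((¬on) ∧ (on ∨ h))) ∧ ((¬on) → (on ∨ h)))) ∧ ((¬on) → (on ∨ h)))) ∧ ((¬on) → (on ∨ h)))) ∧ ((¬on) → (on ∨ h))
Before h := d: (on → ((on → ((on → ((on → ((¬on) ∧ (on ∨ d))) ∧ ((¬on) → (on ∨ d)))) ∧ ((¬on) → (on ∨ d)))) ∧ ((¬on) → (on ∨ d)))) ∧ ((¬on) → (on ∨ d))
Before assert ¬on: (¬on) ∧ (on → ((on → ((on → ((on → ((¬on) ∧ (on ∨ d))) ∧ ((¬on) → (on ∨ d)))) ∧ ((¬on) → (on ∨ d)))) ∧ ((¬on) → (on ∨ d)))) ∧ ((¬on) → (on ∨ d))
Answer: WP = (¬on) ∧ (on → ((on → ((on → ((on → ((¬on) ∧ (on ∨ d))) ∧ ((¬on) → (on ∨ d)))) ∧ ((¬on) → (on ∨ d)))) ∧ ((¬on) → (on ∨ d)))) ∧ ((¬on) → (on ∨ d))


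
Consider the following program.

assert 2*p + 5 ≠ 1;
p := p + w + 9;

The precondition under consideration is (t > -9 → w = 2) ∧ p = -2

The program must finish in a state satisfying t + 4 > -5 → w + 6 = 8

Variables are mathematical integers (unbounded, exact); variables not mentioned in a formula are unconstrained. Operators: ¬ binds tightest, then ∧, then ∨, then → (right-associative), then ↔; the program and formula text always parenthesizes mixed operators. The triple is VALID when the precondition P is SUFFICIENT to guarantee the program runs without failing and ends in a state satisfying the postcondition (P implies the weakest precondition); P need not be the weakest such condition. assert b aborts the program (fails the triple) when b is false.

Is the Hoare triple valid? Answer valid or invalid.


Working backward. After the program, the postcondition t + 4 > -5 → w + 6 = 8 must hold; in canonical form it is t > -9 → w = 2.
Before p := p + w + 9: t > -9 → w = 2
Before assert 2*p + 5 ≠ 1: 2*p ≠ -4 ∧ (t > -9 → w = 2)
The weakest precondition is 2*p ≠ -4 ∧ (t > -9 → w = 2).
Check whether (t > -9 → w = 2) ∧ p = -2 implies it.
Countermodel: at the initial state p = -2, t = 0, w = 2, the precondition holds but the weakest precondition fails.
Answer: invalid


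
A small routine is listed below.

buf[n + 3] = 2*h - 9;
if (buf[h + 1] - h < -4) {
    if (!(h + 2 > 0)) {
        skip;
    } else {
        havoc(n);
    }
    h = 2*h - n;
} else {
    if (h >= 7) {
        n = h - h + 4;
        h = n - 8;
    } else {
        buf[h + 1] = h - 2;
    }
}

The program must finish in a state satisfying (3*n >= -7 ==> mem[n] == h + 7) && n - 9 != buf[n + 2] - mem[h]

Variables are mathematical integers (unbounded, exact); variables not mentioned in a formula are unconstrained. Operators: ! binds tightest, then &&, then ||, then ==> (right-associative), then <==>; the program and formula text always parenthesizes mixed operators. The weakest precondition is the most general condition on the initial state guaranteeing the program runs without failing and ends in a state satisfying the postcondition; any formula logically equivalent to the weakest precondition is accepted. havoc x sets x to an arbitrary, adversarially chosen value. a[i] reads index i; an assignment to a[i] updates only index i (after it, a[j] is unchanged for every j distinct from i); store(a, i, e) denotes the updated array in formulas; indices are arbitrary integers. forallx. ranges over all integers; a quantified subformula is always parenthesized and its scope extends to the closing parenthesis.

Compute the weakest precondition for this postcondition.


Working backward. After the program, the postcondition (3*n >= -7 ==> mem[n] == h + 7) && n - 9 != buf[n + 2] - mem[h] must hold; in canonical form it is (3*n >= -7 ==> mem[n] == h + 7) && mem[h] + n != buf[n + 2] + 9.
Then branch requires ((!(h > -2)) ==> ((3*n >= -7 ==> mem[n] + n == 2*h + 7) && mem[2*h - n] + n != buf[n + 2] + 9)) && (h > -2 ==> (forall n_1. ((3*n_1 >= -7 ==> mem[n_1] + n_1 == 2*h + 7) && mem[2*h - n_1] + n_1 != buf[n_1 + 2] + 9))); else branch requires (h >= 7 ==> (mem[4] == 3 && mem[-4] != buf[6] + 5)) && ((!(h >= 7)) ==> ((3*n >= -7 ==> mem[n] == h + 7) && mem[h] + n != store(buf, h + 1, h - 2)[n + 2] + 9)).
Before the if: (buf[h + 1] < h - 4 ==> (((!(h > -2)) ==> ((3*n >= -7 ==> mem[n] + n == 2*h + 7) && mem[2*h - n] + n != buf[n + 2] + 9)) && (h > -2 ==> (forall n_1. ((3*n_1 >= -7 ==> mem[n_1] + n_1 == 2*h + 7) && mem[2*h - n_1] + n_1 != buf[n_1 + 2] + 9))))) && ((!(buf[h + 1] < h - 4)) ==> ((h >= 7 ==> (mem[4] == 3 && mem[-4] != buf[6] + 5)) && ((!(h >= 7)) ==> ((3*n >= -7 ==> mem[n] == h + 7) && mem[h] + n != store(buf, h + 1, h - 2)[n + 2] + 9))))
Before buf[n + 3] := 2*h - 9: (store(buf, n + 3, 2*h - 9)[h + 1] < h - 4 ==> (((!(h > -2)) ==> ((3*n >= -7 ==> mem[n] + n == 2*h + 7) && mem[2*h - n] + n != store(buf, n + 3, 2*h - 9)[n + 2] + 9)) && (h > -2 ==> (forall n_1. ((3*n_1 >= -7 ==> mem[n_1] + n_1 == 2*h + 7) && mem[2*h - n_1] + n_1 != store(buf, n + 3, 2*h - 9)[n_1 + 2] + 9))))) && ((!(store(buf, n + 3, 2*h - 9)[h + 1] < h - 4)) ==> ((h >= 7 ==> (mem[4] == 3 && mem[-4] != store(buf, n + 3, 2*h - 9)[6] + 5)) && ((!(h >= 7)) ==> ((3*n >= -7 ==> mem[n] == h + 7) && mem[h] + n != store(store(buf, n + 3, 2*h - 9), h + 1, h - 2)[n + 2] + 9))))
Answer: WP = (store(buf, n + 3, 2*h - 9)[h + 1] < h - 4 ==> (((!(h > -2)) ==> ((3*n >= -7 ==> mem[n] + n == 2*h + 7) && mem[2*h - n] + n != store(buf, n + 3, 2*h - 9)[n + 2] + 9)) && (h > -2 ==> (forall n_1. ((3*n_1 >= -7 ==> mem[n_1] + n_1 == 2*h + 7) && mem[2*h - n_1] + n_1 != store(buf, n + 3, 2*h - 9)[n_1 + 2] + 9))))) && ((!(store(buf, n + 3, 2*h - 9)[h + 1] < h - 4)) ==> ((h >= 7 ==> (mem[4] == 3 && mem[-4] != store(buf, n + 3, 2*h - 9)[6] + 5)) && ((!(h >= 7)) ==> ((3*n >= -7 ==> mem[n] == h + 7) && mem[h] + n != store(store(buf, n + 3, 2*h - 9), h + 1, h - 2)[n + 2] + 9))))


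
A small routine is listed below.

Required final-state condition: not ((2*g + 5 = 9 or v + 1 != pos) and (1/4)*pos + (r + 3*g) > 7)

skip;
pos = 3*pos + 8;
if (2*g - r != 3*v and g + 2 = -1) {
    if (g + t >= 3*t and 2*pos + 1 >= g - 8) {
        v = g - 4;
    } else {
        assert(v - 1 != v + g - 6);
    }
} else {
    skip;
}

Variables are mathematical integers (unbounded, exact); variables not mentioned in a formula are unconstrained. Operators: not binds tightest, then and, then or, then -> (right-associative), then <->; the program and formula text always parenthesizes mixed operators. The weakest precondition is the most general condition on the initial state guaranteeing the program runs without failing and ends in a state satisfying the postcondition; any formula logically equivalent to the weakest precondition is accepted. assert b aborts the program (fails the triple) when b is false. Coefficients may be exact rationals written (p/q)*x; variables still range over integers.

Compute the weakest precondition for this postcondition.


Working backward. After the program, the postcondition not ((2*g + 5 = 9 or v + 1 != pos) and (1/4)*pos + (r + 3*g) > 7) must hold; in canonical form it is not ((2*g = 4 or v != pos - 1) and 3*g + (1/4)*pos + r > 7).
Then branch requires ((g >= 2*t and 2*pos >= g - 9) -> (not ((2*g = 4 or g != pos + 3) and 3*g + (1/4)*pos + r > 7))) and ((not (g >= 2*t and 2*pos >= g - 9)) -> (g != 5 and (not ((2*g = 4 or v != pos - 1) and 3*g + (1/4)*pos + r > 7)))); else branch requires not ((2*g = 4 or v != pos - 1) and 3*g + (1/4)*pos + r > 7).
Before the if: ((2*g != r + 3*v and g = -3) -> (((g >= 2*t and 2*pos >= g - 9) -> (not ((2*g = 4 or g != pos + 3) and 3*g + (1/4)*pos + r > 7))) and ((not (g >= 2*t and 2*pos >= g - 9)) -> (g != 5 and (not ((2*g = 4 or v != pos - 1) and 3*g + (1/4)*pos + r > 7)))))) and ((not (2*g != r + 3*v and g = -3)) -> (not ((2*g = 4 or v != pos - 1) and 3*g + (1/4)*pos + r > 7)))
Before pos := 3*pos + 8: ((2*g != r + 3*v and g = -3) -> (((g >= 2*t and 6*pos >= g - 25) -> (not ((2*g = 4 or g != 3*pos + 11) and 3*g + (3/4)*pos + r > 5))) and ((not (g >= 2*t and 6*pos >= g - 25)) -> (g != 5 and (not ((2*g = 4 or v != 3*pos + 7) and 3*g + (3/4)*pos + r > 5)))))) and ((not (2*g != r + 3*v and g = -3)) -> (not ((2*g = 4 or v != 3*pos + 7) and 3*g + (3/4)*pos + r > 5)))
Before skip: ((2*g != r + 3*v and g = -3) -> (((g >= 2*t and 6*pos >= g - 25) -> (not ((2*g = 4 or g != 3*pos + 11) and 3*g + (3/4)*pos + r > 5))) and ((not (g >= 2*t and 6*pos >= g - 25)) -> (g != 5 and (not ((2*g = 4 or v != 3*pos + 7) and 3*g + (3/4)*pos + r > 5)))))) and ((not (2*g != r + 3*v and g = -3)) -> (not ((2*g = 4 or v != 3*pos + 7) and 3*g + (3/4)*pos + r > 5)))
Answer: WP = ((2*g != r + 3*v and g = -3) -> (((g >= 2*t and 6*pos >= g - 25) -> (not ((2*g = 4 or g != 3*pos + 11) and 3*g + (3/4)*pos + r > 5))) and ((not (g >= 2*t and 6*pos >= g - 25)) -> (g != 5 and (not ((2*g = 4 or v != 3*pos + 7) and 3*g + (3/4)*pos + r > 5)))))) and ((not (2*g != r + 3*v and g = -3)) -> (not ((2*g = 4 or v != 3*pos + 7) and 3*g + (3/4)*pos + r > 5)))


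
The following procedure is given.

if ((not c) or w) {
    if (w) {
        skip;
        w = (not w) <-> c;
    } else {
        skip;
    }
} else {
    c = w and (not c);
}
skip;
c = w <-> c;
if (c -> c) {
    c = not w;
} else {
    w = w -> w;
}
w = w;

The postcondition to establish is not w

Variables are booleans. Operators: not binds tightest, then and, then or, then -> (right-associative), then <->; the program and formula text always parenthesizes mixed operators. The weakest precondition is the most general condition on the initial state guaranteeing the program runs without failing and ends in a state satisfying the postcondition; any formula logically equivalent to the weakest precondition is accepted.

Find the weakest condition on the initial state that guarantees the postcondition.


Working backward. After the program, not w must hold.
Before w := w: not w
Then branch requires not w; else branch requires false.
Before the if: not w
Before c := w <-> c: not w
Before skip: not w
Then branch requires w -> (not ((not w) <-> c)); else branch requires not w.
Before the if: (((not c) or w) -> (w -> (not ((not w) <-> c)))) and ((not ((not c) or w)) -> (not w))
Answer: WP = (((not c) or w) -> (w -> (not ((not w) <-> c)))) and ((not ((not c) or w)) -> (not w))


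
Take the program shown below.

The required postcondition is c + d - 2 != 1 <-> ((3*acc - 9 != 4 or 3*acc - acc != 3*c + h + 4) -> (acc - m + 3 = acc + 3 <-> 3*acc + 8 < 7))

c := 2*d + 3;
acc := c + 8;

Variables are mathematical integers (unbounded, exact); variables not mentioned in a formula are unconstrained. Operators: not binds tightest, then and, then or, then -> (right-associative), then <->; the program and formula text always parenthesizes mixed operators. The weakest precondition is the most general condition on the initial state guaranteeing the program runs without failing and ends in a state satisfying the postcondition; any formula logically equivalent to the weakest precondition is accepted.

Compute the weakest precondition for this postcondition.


Working backward. After the program, the postcondition c + d - 2 != 1 <-> ((3*acc - 9 != 4 or 3*acc - acc != 3*c + h + 4) -> (acc - m + 3 = acc + 3 <-> 3*acc + 8 < 7)) must hold; in canonical form it is c + d != 3 <-> ((3*acc != 13 or 2*acc != 3*c + h + 4) -> (m = 0 <-> 3*acc < -1)).
Before acc := c + 8: c + d != 3 <-> ((3*c != -11 or c + h != 12) -> (m = 0 <-> 3*c < -25))
Before c := 2*d + 3: 3*d != 0 <-> ((6*d != -20 or 2*d + h != 9) -> (m = 0 <-> 6*d < -34))
Answer: WP = 3*d != 0 <-> ((6*d != -20 or 2*d + h != 9) -> (m = 0 <-> 6*d < -34))


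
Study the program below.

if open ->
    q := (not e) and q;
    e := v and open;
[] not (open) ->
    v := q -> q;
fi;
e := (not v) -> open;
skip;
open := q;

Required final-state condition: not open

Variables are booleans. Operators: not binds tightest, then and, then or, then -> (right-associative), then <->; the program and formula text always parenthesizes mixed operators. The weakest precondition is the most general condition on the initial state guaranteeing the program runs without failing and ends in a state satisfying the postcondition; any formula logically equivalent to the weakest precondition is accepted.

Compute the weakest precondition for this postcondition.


Working backward. After the program, not open must hold.
Before open := q: not q
Before skip: not q
Before e := (not v) -> open: not q
Then branch requires not ((not e) and q); else branch requires not q.
Before the if: (open -> (not ((not e) and q))) and ((not open) -> (not q))
Answer: WP = (open -> (not ((not e) and q))) and ((not open) -> (not q))


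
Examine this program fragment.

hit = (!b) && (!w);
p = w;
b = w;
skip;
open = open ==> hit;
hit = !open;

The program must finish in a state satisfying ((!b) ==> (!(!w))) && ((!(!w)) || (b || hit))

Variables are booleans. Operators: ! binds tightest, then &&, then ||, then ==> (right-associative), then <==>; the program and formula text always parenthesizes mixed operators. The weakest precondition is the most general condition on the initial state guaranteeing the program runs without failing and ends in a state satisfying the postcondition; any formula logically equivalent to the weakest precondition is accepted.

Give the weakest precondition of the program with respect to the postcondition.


Working backward. After the program, the postcondition ((!b) ==> (!(!w))) && ((!(!w)) || (b || hit)) must hold; in canonical form it is ((!b) ==> w) && (w || b || hit).
Before hit := !open: ((!b) ==> w) && (w || b || (!open))
Before open := open ==> hit: ((!b) ==> w) && (w || b || (!(open ==> hit)))
Before skip: ((!b) ==> w) && (w || b || (!(open ==> hit)))
Before b := w: ((!w) ==> w) && (w || (!(open ==> hit)))
Before p := w: ((!w) ==> w) && (w || (!(open ==> hit)))
Before hit := (!b) && (!w): ((!w) ==> w) && (w || (!(open ==> ((!b) && (!w)))))
Answer: WP = ((!w) ==> w) && (w || (!(open ==> ((!b) && (!w)))))


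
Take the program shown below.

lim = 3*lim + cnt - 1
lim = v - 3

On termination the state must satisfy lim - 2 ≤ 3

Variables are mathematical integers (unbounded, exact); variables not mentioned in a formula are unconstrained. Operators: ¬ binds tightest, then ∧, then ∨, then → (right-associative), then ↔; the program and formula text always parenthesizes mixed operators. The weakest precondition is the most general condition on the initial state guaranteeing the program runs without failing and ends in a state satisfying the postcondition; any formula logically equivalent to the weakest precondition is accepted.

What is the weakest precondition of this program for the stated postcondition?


Working backward. After the program, the postcondition lim - 2 ≤ 3 must hold; in canonical form it is lim ≤ 5.
Before lim := v - 3: v ≤ 8
Before lim := 3*lim + cnt - 1: v ≤ 8
Answer: WP = v ≤ 8


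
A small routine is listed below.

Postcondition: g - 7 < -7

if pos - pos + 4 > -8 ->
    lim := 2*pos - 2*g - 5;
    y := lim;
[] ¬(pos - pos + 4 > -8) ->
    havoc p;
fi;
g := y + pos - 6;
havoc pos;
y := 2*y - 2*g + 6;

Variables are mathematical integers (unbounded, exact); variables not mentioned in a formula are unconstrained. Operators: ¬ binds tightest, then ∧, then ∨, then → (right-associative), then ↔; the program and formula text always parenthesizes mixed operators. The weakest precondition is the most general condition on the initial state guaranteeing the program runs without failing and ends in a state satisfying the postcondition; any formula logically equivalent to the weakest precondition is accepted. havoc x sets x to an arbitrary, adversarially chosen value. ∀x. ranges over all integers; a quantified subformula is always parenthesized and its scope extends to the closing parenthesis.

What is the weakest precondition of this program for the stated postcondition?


Working backward. After the program, the postcondition g - 7 < -7 must hold; in canonical form it is g < 0.
Before y := 2*y - 2*g + 6: g < 0
Before havoc pos: g < 0
Before g := y + pos - 6: pos + y < 6
Then branch requires 3*pos < 2*g + 11; else branch requires pos + y < 6.
Before the if: 3*pos < 2*g + 11
Answer: WP = 3*pos < 2*g + 11


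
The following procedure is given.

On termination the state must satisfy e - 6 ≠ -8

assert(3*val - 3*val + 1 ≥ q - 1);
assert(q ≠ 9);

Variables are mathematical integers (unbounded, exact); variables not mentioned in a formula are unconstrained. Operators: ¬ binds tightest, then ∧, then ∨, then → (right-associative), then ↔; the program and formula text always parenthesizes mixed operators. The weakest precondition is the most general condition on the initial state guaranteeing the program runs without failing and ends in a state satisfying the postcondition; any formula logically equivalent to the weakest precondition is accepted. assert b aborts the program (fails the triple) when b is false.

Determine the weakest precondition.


Working backward. After the program, the postcondition e - 6 ≠ -8 must hold; in canonical form it is e ≠ -2.
Before assert q ≠ 9: q ≠ 9 ∧ e ≠ -2
Before assert 3*val - 3*val + 1 ≥ q - 1: q ≤ 2 ∧ q ≠ 9 ∧ e ≠ -2
Answer: WP = q ≤ 2 ∧ q ≠ 9 ∧ e ≠ -2
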